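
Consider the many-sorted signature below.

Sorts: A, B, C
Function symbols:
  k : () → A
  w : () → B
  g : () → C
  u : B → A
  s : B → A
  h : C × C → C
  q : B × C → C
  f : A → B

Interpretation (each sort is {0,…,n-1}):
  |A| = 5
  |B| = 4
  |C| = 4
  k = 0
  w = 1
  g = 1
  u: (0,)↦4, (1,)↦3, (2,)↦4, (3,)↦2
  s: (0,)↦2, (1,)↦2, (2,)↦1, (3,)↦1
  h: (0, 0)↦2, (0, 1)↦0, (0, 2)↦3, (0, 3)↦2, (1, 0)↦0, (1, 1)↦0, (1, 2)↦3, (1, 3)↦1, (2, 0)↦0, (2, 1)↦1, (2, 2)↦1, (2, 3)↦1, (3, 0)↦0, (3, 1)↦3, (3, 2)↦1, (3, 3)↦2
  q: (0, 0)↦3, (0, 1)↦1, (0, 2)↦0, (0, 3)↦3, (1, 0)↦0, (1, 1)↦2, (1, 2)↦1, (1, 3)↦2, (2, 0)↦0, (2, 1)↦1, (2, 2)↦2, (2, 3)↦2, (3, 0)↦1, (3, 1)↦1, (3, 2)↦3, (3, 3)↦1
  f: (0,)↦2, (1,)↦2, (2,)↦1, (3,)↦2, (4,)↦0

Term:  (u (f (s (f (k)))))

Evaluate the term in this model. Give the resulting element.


  k = 0
  (f (k)) = f(0,) = 2
  (s (f (k))) = s(2,) = 1
  (f (s (f (k)))) = f(1,) = 2
  (u (f (s (f (k))))) = u(2,) = 4

value = 4


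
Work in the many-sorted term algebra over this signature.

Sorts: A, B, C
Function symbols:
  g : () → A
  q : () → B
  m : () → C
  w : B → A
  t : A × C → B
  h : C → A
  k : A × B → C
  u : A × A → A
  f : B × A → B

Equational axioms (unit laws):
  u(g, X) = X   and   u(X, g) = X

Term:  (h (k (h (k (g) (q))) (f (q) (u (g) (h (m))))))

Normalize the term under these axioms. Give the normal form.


normal form = (h (k (h (k (g) (q))) (f (q) (h (m)))))

1. (h (k (h (k (g) (q))) (f (q) (u (g) (h (m))))))  →  (h (k (h (k (g) (q))) (f (q) (h (m)))))


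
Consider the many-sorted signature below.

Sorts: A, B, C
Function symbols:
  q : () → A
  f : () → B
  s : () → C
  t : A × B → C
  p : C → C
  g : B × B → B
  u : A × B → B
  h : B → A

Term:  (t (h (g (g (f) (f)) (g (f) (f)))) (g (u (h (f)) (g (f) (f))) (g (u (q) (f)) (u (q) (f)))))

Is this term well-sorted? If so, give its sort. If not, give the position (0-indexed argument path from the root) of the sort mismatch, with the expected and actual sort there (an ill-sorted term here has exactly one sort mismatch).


        (f) : B
        (f) : B
      (g (f) (f)) : B
        (f) : B
        (f) : B
      (g (f) (f)) : B
    (g (g (f) (f)) (g (f) (f))) : B
  (h (g (g (f) (f)) (g (f) (f)))) : A
        (f) : B
      (h (f)) : A
        (f) : B
        (f) : B
      (g (f) (f)) : B
    (u (h (f)) (g (f) (f))) : B
        (q) : A
        (f) : B
      (u (q) (f)) : B
        (q) : A
        (f) : B
      (u (q) (f)) : B
    (g (u (q) (f)) (u (q) (f))) : B
  (g (u (h (f)) (g (f) (f))) (g (u (q) (f)) (u (q) (f)))) : B
(t (h (g (g (f) (f)) (g (f) (f)))) (g (u (h (f)) (g (f) (f))) (g (u (q) (f)) (u (q) (f))))) : C

well-sorted; sort = C


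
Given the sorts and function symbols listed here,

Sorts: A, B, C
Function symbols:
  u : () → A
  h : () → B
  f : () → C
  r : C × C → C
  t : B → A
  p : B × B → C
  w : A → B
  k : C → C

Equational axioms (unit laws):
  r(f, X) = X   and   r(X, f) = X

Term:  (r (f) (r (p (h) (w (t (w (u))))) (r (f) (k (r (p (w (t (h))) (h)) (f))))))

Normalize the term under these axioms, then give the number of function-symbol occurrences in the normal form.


size = 13

1. (r (f) (r (p (h) (w (t (w (u))))) (r (f) (k (r (p (w (t (h))) (h)) (f))))))  →  (r (p (h) (w (t (w (u))))) (r (f) (k (r (p (w (t (h))) (h)) (f)))))
2. (r (p (h) (w (t (w (u))))) (r (f) (k (r (p (w (t (h))) (h)) (f)))))  →  (r (p (h) (w (t (w (u))))) (k (r (p (w (t (h))) (h)) (f))))
3. (r (p (h) (w (t (w (u))))) (k (r (p (w (t (h))) (h)) (f))))  →  (r (p (h) (w (t (w (u))))) (k (p (w (t (h))) (h))))
normal form: (r (p (h) (w (t (w (u))))) (k (p (w (t (h))) (h))))


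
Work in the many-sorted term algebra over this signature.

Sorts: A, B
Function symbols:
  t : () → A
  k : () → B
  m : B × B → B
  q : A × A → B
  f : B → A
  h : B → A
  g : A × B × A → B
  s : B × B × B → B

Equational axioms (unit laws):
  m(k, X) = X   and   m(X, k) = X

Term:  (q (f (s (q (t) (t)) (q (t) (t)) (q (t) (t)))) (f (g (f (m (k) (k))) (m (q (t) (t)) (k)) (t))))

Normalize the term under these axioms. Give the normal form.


normal form = (q (f (s (q (t) (t)) (q (t) (t)) (q (t) (t)))) (f (g (f (k)) (q (t) (t)) (t))))

1. (q (f (s (q (t) (t)) (q (t) (t)) (q (t) (t)))) (f (g (f (m (k) (k))) (m (q (t) (t)) (k)) (t))))  →  (q (f (s (q (t) (t)) (q (t) (t)) (q (t) (t)))) (f (g (f (k)) (m (q (t) (t)) (k)) (t))))
2. (q (f (s (q (t) (t)) (q (t) (t)) (q (t) (t)))) (f (g (f (k)) (m (q (t) (t)) (k)) (t))))  →  (q (f (s (q (t) (t)) (q (t) (t)) (q (t) (t)))) (f (g (f (k)) (q (t) (t)) (t))))


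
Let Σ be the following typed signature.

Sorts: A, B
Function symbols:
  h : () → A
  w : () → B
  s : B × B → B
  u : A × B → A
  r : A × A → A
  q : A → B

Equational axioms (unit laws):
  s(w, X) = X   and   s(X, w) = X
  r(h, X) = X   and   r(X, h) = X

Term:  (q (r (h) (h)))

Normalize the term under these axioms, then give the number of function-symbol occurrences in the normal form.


1. (q (r (h) (h)))  →  (q (h))
normal form: (q (h))

size = 2


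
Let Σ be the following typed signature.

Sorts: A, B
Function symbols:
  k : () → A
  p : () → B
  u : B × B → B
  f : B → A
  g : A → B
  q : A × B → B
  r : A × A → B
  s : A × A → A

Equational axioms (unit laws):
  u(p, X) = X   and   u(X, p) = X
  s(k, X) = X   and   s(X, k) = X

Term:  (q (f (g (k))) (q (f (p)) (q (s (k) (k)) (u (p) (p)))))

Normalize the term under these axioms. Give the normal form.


normal form = (q (f (g (k))) (q (f (p)) (q (k) (p))))

1. (q (f (g (k))) (q (f (p)) (q (s (k) (k)) (u (p) (p)))))  →  (q (f (g (k))) (q (f (p)) (q (k) (u (p) (p)))))
2. (q (f (g (k))) (q (f (p)) (q (k) (u (p) (p)))))  →  (q (f (g (k))) (q (f (p)) (q (k) (p))))


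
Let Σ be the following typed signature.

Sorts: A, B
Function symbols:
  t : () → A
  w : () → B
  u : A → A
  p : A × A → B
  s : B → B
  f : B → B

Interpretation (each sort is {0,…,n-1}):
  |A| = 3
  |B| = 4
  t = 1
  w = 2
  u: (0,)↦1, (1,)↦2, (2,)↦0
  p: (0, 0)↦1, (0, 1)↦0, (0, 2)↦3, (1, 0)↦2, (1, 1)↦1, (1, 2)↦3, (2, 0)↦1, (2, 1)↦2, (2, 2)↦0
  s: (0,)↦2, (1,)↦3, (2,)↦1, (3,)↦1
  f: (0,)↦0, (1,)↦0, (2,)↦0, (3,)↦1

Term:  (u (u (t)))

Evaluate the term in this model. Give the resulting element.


  t = 1
  (u (t)) = u(1,) = 2
  (u (u (t))) = u(2,) = 0

value = 0


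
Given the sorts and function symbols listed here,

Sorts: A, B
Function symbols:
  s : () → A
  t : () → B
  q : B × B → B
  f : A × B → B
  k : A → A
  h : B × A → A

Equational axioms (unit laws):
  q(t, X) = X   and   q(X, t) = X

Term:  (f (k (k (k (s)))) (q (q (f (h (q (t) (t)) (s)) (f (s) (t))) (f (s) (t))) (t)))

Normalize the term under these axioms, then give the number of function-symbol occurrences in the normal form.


1. (f (k (k (k (s)))) (q (q (f (h (q (t) (t)) (s)) (f (s) (t))) (f (s) (t))) (t)))  →  (f (k (k (k (s)))) (q (f (h (q (t) (t)) (s)) (f (s) (t))) (f (s) (t))))
2. (f (k (k (k (s)))) (q (f (h (q (t) (t)) (s)) (f (s) (t))) (f (s) (t))))  →  (f (k (k (k (s)))) (q (f (h (t) (s)) (f (s) (t))) (f (s) (t))))
normal form: (f (k (k (k (s)))) (q (f (h (t) (s)) (f (s) (t))) (f (s) (t))))

size = 16


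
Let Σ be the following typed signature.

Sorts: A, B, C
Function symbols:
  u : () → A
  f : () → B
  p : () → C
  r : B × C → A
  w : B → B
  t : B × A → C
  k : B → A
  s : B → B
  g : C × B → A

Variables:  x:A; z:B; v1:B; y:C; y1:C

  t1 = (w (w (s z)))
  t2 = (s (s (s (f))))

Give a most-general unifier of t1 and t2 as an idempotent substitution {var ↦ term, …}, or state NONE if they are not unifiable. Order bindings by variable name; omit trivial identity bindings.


NONE (not unifiable)

head clash or occurs-check failure — not unifiable


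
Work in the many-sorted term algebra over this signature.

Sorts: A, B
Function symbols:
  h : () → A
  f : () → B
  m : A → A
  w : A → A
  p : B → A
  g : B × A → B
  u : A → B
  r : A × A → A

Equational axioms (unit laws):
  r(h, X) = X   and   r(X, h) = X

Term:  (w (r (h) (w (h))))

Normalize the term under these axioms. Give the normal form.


normal form = (w (w (h)))

1. (w (r (h) (w (h))))  →  (w (w (h)))


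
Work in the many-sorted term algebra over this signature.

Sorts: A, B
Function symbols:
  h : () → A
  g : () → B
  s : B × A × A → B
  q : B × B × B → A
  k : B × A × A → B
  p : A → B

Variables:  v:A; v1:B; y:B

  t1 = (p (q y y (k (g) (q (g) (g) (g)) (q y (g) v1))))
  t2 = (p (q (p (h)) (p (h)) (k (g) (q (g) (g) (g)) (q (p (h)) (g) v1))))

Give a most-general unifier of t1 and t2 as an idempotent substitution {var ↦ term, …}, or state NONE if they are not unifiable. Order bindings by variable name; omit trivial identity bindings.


{y ↦ (p (h))}


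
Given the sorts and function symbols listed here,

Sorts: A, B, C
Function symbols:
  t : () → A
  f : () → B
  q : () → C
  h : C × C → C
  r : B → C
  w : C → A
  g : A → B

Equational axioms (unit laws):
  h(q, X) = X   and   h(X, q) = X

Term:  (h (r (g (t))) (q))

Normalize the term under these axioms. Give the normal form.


normal form = (r (g (t)))

1. (h (r (g (t))) (q))  →  (r (g (t)))


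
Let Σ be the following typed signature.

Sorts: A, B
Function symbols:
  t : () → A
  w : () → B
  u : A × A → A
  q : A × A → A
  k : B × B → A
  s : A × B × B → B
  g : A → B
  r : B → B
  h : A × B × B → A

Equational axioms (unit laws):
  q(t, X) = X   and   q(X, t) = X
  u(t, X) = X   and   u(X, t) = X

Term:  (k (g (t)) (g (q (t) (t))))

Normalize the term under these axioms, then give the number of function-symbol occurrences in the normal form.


1. (k (g (t)) (g (q (t) (t))))  →  (k (g (t)) (g (t)))
normal form: (k (g (t)) (g (t)))

size = 5


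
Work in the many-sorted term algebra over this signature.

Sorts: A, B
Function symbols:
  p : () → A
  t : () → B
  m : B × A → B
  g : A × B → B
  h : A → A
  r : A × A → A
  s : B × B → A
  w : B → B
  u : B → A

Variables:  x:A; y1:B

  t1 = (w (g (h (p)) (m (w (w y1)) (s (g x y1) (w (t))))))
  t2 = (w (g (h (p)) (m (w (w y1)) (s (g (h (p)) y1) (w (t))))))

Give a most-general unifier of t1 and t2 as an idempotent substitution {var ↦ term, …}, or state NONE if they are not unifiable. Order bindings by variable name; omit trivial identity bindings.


{x ↦ (h (p))}


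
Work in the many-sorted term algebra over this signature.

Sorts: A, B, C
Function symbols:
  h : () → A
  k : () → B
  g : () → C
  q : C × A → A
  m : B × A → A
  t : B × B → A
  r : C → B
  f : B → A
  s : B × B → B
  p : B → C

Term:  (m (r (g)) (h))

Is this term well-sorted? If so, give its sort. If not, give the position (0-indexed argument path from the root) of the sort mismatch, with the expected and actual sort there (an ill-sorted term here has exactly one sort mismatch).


    (g) : C
  (r (g)) : B
  (h) : A
(m (r (g)) (h)) : A

well-sorted; sort = A


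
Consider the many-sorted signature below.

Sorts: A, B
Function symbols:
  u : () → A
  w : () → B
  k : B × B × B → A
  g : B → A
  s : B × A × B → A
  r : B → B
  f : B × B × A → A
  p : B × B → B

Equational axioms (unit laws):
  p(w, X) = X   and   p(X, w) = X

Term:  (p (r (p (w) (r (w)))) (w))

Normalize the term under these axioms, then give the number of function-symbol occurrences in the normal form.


1. (p (r (p (w) (r (w)))) (w))  →  (r (p (w) (r (w))))
2. (r (p (w) (r (w))))  →  (r (r (w)))
normal form: (r (r (w)))

size = 3


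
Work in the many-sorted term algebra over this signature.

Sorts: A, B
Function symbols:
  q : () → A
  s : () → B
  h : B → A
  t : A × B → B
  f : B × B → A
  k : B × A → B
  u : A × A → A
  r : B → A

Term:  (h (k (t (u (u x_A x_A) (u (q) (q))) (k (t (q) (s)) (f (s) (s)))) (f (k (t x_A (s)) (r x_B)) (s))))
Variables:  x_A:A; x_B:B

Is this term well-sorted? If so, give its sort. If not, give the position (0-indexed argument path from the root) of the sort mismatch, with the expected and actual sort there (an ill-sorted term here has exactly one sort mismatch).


well-sorted; sort = A

          x_A : A
          x_A : A
        (u x_A x_A) : A
          (q) : A
          (q) : A
        (u (q) (q)) : A
      (u (u x_A x_A) (u (q) (q))) : A
          (q) : A
          (s) : B
        (t (q) (s)) : B
          (s) : B
          (s) : B
        (f (s) (s)) : A
      (k (t (q) (s)) (f (s) (s))) : B
    (t (u (u x_A x_A) (u (q) (q))) (k (t (q) (s)) (f (s) (s)))) : B
          x_A : A
          (s) : B
        (t x_A (s)) : B
          x_B : B
        (r x_B) : A
      (k (t x_A (s)) (r x_B)) : B
      (s) : B
    (f (k (t x_A (s)) (r x_B)) (s)) : A
  (k (t (u (u x_A x_A) (u (q) (q))) (k (t (q) (s)) (f (s) (s)))) (f (k (t x_A (s)) (r x_B)) (s))) : B
(h (k (t (u (u x_A x_A) (u (q) (q))) (k (t (q) (s)) (f (s) (s)))) (f (k (t x_A (s)) (r x_B)) (s)))) : A


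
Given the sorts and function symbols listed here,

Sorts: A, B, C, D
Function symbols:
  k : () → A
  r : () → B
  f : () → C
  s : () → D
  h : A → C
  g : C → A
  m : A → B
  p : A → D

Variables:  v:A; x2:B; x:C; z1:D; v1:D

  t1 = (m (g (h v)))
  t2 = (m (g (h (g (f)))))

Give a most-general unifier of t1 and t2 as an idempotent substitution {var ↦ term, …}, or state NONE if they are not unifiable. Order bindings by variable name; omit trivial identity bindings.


{v ↦ (g (f))}


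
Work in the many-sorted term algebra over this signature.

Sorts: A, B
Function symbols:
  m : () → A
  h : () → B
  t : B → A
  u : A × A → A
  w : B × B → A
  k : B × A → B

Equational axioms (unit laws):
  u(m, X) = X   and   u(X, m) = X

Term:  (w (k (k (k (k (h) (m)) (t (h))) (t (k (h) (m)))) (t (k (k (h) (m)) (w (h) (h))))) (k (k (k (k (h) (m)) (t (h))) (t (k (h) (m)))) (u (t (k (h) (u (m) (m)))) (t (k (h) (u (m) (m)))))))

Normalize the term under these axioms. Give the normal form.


normal form = (w (k (k (k (k (h) (m)) (t (h))) (t (k (h) (m)))) (t (k (k (h) (m)) (w (h) (h))))) (k (k (k (k (h) (m)) (t (h))) (t (k (h) (m)))) (u (t (k (h) (m))) (t (k (h) (m))))))

1. (w (k (k (k (k (h) (m)) (t (h))) (t (k (h) (m)))) (t (k (k (h) (m)) (w (h) (h))))) (k (k (k (k (h) (m)) (t (h))) (t (k (h) (m)))) (u (t (k (h) (u (m) (m)))) (t (k (h) (u (m) (m)))))))  →  (w (k (k (k (k (h) (m)) (t (h))) (t (k (h) (m)))) (t (k (k (h) (m)) (w (h) (h))))) (k (k (k (k (h) (m)) (t (h))) (t (k (h) (m)))) (u (t (k (h) (m))) (t (k (h) (u (m) (m)))))))
2. (w (k (k (k (k (h) (m)) (t (h))) (t (k (h) (m)))) (t (k (k (h) (m)) (w (h) (h))))) (k (k (k (k (h) (m)) (t (h))) (t (k (h) (m)))) (u (t (k (h) (m))) (t (k (h) (u (m) (m)))))))  →  (w (k (k (k (k (h) (m)) (t (h))) (t (k (h) (m)))) (t (k (k (h) (m)) (w (h) (h))))) (k (k (k (k (h) (m)) (t (h))) (t (k (h) (m)))) (u (t (k (h) (m))) (t (k (h) (m))))))


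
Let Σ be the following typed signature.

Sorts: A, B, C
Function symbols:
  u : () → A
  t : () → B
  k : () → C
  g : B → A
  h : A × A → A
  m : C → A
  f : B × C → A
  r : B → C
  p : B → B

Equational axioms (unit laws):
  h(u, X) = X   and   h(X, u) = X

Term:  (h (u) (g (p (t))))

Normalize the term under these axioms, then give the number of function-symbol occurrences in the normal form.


1. (h (u) (g (p (t))))  →  (g (p (t)))
normal form: (g (p (t)))

size = 3


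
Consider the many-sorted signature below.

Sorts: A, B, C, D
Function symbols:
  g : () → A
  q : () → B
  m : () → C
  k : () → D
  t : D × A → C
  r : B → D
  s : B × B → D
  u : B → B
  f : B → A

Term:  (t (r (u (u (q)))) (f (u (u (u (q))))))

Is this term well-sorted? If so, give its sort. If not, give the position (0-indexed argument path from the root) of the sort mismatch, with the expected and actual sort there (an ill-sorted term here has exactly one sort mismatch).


        (q) : B
      (u (q)) : B
    (u (u (q))) : B
  (r (u (u (q)))) : D
          (q) : B
        (u (q)) : B
      (u (u (q))) : B
    (u (u (u (q)))) : B
  (f (u (u (u (q))))) : A
(t (r (u (u (q)))) (f (u (u (u (q)))))) : C

well-sorted; sort = C


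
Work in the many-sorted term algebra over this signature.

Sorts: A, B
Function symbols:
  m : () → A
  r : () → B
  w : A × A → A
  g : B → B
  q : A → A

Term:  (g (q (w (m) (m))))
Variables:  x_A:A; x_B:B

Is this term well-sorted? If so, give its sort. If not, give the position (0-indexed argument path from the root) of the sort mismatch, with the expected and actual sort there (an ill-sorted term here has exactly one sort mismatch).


      (m) : A
      (m) : A
    (w (m) (m)) : A
  (q (w (m) (m))) : A
(g (q (w (m) (m)))) : ✗ arg 0 at [0] has sort A, expected B

ill-sorted at position [0]: expected B, got A


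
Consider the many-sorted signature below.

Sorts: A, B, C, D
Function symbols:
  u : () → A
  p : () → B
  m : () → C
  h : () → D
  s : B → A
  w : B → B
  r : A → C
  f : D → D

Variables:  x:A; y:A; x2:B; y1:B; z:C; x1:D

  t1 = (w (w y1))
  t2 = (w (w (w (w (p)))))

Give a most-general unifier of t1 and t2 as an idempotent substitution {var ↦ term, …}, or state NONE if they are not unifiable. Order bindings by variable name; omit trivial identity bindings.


{y1 ↦ (w (w (p)))}


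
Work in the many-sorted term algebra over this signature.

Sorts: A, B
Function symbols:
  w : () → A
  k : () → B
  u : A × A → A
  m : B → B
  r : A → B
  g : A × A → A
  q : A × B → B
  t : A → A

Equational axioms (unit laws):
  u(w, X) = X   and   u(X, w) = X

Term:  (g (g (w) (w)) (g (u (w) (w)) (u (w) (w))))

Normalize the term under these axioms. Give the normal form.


1. (g (g (w) (w)) (g (u (w) (w)) (u (w) (w))))  →  (g (g (w) (w)) (g (w) (u (w) (w))))
2. (g (g (w) (w)) (g (w) (u (w) (w))))  →  (g (g (w) (w)) (g (w) (w)))

normal form = (g (g (w) (w)) (g (w) (w)))


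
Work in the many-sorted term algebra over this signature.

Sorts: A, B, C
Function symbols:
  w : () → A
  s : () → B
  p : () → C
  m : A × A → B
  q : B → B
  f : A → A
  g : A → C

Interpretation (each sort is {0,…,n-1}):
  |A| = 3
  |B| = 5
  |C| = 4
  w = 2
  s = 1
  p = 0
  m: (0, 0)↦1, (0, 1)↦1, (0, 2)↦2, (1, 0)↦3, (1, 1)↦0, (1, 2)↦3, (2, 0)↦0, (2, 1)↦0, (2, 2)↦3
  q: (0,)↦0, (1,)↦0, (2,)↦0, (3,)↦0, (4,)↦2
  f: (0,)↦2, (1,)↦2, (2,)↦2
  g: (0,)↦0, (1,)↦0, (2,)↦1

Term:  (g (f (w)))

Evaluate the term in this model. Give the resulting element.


value = 1

  w = 2
  (f (w)) = f(2,) = 2
  (g (f (w))) = g(2,) = 1


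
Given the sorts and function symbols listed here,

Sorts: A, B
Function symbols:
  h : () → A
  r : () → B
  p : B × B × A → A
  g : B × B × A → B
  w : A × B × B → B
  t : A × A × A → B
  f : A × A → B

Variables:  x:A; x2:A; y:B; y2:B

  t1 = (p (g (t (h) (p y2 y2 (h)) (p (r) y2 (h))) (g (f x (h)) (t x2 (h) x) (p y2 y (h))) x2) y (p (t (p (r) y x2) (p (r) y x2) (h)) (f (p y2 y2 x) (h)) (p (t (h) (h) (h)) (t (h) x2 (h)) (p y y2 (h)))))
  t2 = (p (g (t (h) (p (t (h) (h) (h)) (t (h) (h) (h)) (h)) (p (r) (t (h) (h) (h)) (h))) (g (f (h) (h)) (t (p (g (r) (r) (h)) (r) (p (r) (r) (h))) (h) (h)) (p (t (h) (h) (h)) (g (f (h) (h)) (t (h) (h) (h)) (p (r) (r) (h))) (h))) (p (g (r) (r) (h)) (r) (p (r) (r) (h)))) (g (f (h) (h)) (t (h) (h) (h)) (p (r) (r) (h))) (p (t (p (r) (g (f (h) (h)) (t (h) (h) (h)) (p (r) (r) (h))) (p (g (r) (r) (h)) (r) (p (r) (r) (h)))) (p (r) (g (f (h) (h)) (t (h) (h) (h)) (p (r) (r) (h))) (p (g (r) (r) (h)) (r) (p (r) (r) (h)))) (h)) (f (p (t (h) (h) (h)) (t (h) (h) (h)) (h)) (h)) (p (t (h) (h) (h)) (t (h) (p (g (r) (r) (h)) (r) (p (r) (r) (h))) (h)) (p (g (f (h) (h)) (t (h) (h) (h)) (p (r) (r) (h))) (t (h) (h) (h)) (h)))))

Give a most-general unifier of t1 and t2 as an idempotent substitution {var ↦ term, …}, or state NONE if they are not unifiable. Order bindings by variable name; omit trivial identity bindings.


{x ↦ (h), x2 ↦ (p (g (r) (r) (h)) (r) (p (r) (r) (h))), y ↦ (g (f (h) (h)) (t (h) (h) (h)) (p (r) (r) (h))), y2 ↦ (t (h) (h) (h))}


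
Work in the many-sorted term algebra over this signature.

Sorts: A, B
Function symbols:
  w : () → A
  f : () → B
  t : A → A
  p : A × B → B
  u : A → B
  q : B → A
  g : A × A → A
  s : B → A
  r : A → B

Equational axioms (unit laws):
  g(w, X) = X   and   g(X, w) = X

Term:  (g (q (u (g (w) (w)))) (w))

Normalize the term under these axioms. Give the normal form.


normal form = (q (u (w)))

1. (g (q (u (g (w) (w)))) (w))  →  (q (u (g (w) (w))))
2. (q (u (g (w) (w))))  →  (q (u (w)))


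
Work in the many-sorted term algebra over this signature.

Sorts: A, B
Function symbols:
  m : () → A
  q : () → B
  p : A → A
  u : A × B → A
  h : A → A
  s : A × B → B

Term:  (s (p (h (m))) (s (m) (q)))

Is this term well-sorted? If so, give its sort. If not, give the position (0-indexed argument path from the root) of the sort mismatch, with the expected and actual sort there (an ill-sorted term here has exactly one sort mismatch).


      (m) : A
    (h (m)) : A
  (p (h (m))) : A
    (m) : A
    (q) : B
  (s (m) (q)) : B
(s (p (h (m))) (s (m) (q))) : B

well-sorted; sort = B


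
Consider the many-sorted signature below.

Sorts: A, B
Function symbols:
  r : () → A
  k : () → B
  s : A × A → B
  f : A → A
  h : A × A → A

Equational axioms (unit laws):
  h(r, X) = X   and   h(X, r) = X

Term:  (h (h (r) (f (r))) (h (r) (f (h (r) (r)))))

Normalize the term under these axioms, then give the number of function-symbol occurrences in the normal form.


1. (h (h (r) (f (r))) (h (r) (f (h (r) (r)))))  →  (h (f (r)) (h (r) (f (h (r) (r)))))
2. (h (f (r)) (h (r) (f (h (r) (r)))))  →  (h (f (r)) (f (h (r) (r))))
3. (h (f (r)) (f (h (r) (r))))  →  (h (f (r)) (f (r)))
normal form: (h (f (r)) (f (r)))

size = 5


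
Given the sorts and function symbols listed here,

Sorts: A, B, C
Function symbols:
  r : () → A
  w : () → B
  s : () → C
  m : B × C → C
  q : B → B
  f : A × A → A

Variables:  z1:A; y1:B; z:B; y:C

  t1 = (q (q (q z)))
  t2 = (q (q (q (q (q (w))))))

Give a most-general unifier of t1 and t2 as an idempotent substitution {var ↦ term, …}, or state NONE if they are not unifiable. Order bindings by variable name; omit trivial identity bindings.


{z ↦ (q (q (w)))}


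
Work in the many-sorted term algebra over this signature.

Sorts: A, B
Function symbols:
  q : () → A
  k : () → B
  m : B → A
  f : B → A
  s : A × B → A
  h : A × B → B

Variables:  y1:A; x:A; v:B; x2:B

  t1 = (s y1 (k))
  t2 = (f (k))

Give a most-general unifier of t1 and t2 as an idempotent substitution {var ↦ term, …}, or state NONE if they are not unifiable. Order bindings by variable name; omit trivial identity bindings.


head clash or occurs-check failure — not unifiable

NONE (not unifiable)


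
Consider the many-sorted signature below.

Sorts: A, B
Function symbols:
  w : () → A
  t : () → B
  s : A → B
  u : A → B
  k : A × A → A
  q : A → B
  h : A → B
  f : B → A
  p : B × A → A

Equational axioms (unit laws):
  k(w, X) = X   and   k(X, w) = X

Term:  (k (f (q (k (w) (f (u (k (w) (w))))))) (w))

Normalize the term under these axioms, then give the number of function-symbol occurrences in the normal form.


1. (k (f (q (k (w) (f (u (k (w) (w))))))) (w))  →  (f (q (k (w) (f (u (k (w) (w)))))))
2. (f (q (k (w) (f (u (k (w) (w)))))))  →  (f (q (f (u (k (w) (w))))))
3. (f (q (f (u (k (w) (w))))))  →  (f (q (f (u (w)))))
normal form: (f (q (f (u (w)))))

size = 5


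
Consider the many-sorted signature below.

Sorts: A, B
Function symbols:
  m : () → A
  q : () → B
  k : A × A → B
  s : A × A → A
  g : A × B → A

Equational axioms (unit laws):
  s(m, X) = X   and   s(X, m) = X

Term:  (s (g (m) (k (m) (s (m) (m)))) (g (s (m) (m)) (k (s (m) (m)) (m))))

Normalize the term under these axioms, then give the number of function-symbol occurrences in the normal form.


1. (s (g (m) (k (m) (s (m) (m)))) (g (s (m) (m)) (k (s (m) (m)) (m))))  →  (s (g (m) (k (m) (m))) (g (s (m) (m)) (k (s (m) (m)) (m))))
2. (s (g (m) (k (m) (m))) (g (s (m) (m)) (k (s (m) (m)) (m))))  →  (s (g (m) (k (m) (m))) (g (m) (k (s (m) (m)) (m))))
3. (s (g (m) (k (m) (m))) (g (m) (k (s (m) (m)) (m))))  →  (s (g (m) (k (m) (m))) (g (m) (k (m) (m))))
normal form: (s (g (m) (k (m) (m))) (g (m) (k (m) (m))))

size = 11


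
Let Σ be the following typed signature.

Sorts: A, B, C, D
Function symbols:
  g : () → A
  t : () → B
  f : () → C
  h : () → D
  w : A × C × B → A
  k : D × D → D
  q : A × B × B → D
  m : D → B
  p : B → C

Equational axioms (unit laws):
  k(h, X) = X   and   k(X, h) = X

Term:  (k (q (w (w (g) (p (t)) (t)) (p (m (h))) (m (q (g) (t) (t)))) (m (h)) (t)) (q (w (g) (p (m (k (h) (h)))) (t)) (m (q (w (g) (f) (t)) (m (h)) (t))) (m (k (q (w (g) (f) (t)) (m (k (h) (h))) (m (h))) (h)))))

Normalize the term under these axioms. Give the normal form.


1. (k (q (w (w (g) (p (t)) (t)) (p (m (h))) (m (q (g) (t) (t)))) (m (h)) (t)) (q (w (g) (p (m (k (h) (h)))) (t)) (m (q (w (g) (f) (t)) (m (h)) (t))) (m (k (q (w (g) (f) (t)) (m (k (h) (h))) (m (h))) (h)))))  →  (k (q (w (w (g) (p (t)) (t)) (p (m (h))) (m (q (g) (t) (t)))) (m (h)) (t)) (q (w (g) (p (m (h))) (t)) (m (q (w (g) (f) (t)) (m (h)) (t))) (m (k (q (w (g) (f) (t)) (m (k (h) (h))) (m (h))) (h)))))
2. (k (q (w (w (g) (p (t)) (t)) (p (m (h))) (m (q (g) (t) (t)))) (m (h)) (t)) (q (w (g) (p (m (h))) (t)) (m (q (w (g) (f) (t)) (m (h)) (t))) (m (k (q (w (g) (f) (t)) (m (k (h) (h))) (m (h))) (h)))))  →  (k (q (w (w (g) (p (t)) (t)) (p (m (h))) (m (q (g) (t) (t)))) (m (h)) (t)) (q (w (g) (p (m (h))) (t)) (m (q (w (g) (f) (t)) (m (h)) (t))) (m (q (w (g) (f) (t)) (m (k (h) (h))) (m (h))))))
3. (k (q (w (w (g) (p (t)) (t)) (p (m (h))) (m (q (g) (t) (t)))) (m (h)) (t)) (q (w (g) (p (m (h))) (t)) (m (q (w (g) (f) (t)) (m (h)) (t))) (m (q (w (g) (f) (t)) (m (k (h) (h))) (m (h))))))  →  (k (q (w (w (g) (p (t)) (t)) (p (m (h))) (m (q (g) (t) (t)))) (m (h)) (t)) (q (w (g) (p (m (h))) (t)) (m (q (w (g) (f) (t)) (m (h)) (t))) (m (q (w (g) (f) (t)) (m (h)) (m (h))))))

normal form = (k (q (w (w (g) (p (t)) (t)) (p (m (h))) (m (q (g) (t) (t)))) (m (h)) (t)) (q (w (g) (p (m (h))) (t)) (m (q (w (g) (f) (t)) (m (h)) (t))) (m (q (w (g) (f) (t)) (m (h)) (m (h))))))


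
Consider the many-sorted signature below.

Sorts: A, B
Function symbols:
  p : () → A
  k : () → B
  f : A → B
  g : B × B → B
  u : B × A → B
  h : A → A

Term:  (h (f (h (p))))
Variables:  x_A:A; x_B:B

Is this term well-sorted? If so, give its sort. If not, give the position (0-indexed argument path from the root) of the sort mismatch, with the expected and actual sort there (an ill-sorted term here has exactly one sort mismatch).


      (p) : A
    (h (p)) : A
  (f (h (p))) : B
(h (f (h (p)))) : ✗ arg 0 at [0] has sort B, expected A

ill-sorted at position [0]: expected A, got B


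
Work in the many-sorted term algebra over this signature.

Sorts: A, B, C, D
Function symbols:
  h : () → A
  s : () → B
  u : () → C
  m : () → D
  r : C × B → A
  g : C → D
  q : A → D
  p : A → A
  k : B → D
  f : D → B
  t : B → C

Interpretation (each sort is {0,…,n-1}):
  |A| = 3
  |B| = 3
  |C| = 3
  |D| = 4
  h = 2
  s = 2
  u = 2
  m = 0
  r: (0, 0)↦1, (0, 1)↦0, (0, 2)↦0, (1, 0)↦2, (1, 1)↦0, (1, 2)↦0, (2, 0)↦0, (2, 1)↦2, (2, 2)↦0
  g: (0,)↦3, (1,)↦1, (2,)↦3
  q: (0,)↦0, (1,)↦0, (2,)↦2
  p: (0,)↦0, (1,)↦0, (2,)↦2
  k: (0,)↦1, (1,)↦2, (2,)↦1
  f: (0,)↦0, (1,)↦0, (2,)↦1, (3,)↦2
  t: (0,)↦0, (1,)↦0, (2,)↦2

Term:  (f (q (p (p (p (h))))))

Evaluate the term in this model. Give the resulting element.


value = 1

  h = 2
  (p (h)) = p(2,) = 2
  (p (p (h))) = p(2,) = 2
  (p (p (p (h)))) = p(2,) = 2
  (q (p (p (p (h))))) = q(2,) = 2
  (f (q (p (p (p (h)))))) = f(2,) = 1


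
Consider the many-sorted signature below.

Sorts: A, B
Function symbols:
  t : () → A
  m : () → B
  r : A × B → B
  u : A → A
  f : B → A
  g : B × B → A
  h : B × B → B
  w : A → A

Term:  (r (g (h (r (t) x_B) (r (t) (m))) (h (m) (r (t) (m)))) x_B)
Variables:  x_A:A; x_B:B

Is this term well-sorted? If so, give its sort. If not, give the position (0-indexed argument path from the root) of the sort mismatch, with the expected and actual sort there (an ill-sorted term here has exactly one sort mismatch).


well-sorted; sort = B

        (t) : A
        x_B : B
      (r (t) x_B) : B
        (t) : A
        (m) : B
      (r (t) (m)) : B
    (h (r (t) x_B) (r (t) (m))) : B
      (m) : B
        (t) : A
        (m) : B
      (r (t) (m)) : B
    (h (m) (r (t) (m))) : B
  (g (h (r (t) x_B) (r (t) (m))) (h (m) (r (t) (m)))) : A
  x_B : B
(r (g (h (r (t) x_B) (r (t) (m))) (h (m) (r (t) (m)))) x_B) : B


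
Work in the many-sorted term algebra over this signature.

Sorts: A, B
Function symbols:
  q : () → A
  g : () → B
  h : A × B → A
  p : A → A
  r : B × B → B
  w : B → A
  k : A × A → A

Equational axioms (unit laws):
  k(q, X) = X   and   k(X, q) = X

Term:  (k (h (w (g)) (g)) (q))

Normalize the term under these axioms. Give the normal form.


normal form = (h (w (g)) (g))

1. (k (h (w (g)) (g)) (q))  →  (h (w (g)) (g))


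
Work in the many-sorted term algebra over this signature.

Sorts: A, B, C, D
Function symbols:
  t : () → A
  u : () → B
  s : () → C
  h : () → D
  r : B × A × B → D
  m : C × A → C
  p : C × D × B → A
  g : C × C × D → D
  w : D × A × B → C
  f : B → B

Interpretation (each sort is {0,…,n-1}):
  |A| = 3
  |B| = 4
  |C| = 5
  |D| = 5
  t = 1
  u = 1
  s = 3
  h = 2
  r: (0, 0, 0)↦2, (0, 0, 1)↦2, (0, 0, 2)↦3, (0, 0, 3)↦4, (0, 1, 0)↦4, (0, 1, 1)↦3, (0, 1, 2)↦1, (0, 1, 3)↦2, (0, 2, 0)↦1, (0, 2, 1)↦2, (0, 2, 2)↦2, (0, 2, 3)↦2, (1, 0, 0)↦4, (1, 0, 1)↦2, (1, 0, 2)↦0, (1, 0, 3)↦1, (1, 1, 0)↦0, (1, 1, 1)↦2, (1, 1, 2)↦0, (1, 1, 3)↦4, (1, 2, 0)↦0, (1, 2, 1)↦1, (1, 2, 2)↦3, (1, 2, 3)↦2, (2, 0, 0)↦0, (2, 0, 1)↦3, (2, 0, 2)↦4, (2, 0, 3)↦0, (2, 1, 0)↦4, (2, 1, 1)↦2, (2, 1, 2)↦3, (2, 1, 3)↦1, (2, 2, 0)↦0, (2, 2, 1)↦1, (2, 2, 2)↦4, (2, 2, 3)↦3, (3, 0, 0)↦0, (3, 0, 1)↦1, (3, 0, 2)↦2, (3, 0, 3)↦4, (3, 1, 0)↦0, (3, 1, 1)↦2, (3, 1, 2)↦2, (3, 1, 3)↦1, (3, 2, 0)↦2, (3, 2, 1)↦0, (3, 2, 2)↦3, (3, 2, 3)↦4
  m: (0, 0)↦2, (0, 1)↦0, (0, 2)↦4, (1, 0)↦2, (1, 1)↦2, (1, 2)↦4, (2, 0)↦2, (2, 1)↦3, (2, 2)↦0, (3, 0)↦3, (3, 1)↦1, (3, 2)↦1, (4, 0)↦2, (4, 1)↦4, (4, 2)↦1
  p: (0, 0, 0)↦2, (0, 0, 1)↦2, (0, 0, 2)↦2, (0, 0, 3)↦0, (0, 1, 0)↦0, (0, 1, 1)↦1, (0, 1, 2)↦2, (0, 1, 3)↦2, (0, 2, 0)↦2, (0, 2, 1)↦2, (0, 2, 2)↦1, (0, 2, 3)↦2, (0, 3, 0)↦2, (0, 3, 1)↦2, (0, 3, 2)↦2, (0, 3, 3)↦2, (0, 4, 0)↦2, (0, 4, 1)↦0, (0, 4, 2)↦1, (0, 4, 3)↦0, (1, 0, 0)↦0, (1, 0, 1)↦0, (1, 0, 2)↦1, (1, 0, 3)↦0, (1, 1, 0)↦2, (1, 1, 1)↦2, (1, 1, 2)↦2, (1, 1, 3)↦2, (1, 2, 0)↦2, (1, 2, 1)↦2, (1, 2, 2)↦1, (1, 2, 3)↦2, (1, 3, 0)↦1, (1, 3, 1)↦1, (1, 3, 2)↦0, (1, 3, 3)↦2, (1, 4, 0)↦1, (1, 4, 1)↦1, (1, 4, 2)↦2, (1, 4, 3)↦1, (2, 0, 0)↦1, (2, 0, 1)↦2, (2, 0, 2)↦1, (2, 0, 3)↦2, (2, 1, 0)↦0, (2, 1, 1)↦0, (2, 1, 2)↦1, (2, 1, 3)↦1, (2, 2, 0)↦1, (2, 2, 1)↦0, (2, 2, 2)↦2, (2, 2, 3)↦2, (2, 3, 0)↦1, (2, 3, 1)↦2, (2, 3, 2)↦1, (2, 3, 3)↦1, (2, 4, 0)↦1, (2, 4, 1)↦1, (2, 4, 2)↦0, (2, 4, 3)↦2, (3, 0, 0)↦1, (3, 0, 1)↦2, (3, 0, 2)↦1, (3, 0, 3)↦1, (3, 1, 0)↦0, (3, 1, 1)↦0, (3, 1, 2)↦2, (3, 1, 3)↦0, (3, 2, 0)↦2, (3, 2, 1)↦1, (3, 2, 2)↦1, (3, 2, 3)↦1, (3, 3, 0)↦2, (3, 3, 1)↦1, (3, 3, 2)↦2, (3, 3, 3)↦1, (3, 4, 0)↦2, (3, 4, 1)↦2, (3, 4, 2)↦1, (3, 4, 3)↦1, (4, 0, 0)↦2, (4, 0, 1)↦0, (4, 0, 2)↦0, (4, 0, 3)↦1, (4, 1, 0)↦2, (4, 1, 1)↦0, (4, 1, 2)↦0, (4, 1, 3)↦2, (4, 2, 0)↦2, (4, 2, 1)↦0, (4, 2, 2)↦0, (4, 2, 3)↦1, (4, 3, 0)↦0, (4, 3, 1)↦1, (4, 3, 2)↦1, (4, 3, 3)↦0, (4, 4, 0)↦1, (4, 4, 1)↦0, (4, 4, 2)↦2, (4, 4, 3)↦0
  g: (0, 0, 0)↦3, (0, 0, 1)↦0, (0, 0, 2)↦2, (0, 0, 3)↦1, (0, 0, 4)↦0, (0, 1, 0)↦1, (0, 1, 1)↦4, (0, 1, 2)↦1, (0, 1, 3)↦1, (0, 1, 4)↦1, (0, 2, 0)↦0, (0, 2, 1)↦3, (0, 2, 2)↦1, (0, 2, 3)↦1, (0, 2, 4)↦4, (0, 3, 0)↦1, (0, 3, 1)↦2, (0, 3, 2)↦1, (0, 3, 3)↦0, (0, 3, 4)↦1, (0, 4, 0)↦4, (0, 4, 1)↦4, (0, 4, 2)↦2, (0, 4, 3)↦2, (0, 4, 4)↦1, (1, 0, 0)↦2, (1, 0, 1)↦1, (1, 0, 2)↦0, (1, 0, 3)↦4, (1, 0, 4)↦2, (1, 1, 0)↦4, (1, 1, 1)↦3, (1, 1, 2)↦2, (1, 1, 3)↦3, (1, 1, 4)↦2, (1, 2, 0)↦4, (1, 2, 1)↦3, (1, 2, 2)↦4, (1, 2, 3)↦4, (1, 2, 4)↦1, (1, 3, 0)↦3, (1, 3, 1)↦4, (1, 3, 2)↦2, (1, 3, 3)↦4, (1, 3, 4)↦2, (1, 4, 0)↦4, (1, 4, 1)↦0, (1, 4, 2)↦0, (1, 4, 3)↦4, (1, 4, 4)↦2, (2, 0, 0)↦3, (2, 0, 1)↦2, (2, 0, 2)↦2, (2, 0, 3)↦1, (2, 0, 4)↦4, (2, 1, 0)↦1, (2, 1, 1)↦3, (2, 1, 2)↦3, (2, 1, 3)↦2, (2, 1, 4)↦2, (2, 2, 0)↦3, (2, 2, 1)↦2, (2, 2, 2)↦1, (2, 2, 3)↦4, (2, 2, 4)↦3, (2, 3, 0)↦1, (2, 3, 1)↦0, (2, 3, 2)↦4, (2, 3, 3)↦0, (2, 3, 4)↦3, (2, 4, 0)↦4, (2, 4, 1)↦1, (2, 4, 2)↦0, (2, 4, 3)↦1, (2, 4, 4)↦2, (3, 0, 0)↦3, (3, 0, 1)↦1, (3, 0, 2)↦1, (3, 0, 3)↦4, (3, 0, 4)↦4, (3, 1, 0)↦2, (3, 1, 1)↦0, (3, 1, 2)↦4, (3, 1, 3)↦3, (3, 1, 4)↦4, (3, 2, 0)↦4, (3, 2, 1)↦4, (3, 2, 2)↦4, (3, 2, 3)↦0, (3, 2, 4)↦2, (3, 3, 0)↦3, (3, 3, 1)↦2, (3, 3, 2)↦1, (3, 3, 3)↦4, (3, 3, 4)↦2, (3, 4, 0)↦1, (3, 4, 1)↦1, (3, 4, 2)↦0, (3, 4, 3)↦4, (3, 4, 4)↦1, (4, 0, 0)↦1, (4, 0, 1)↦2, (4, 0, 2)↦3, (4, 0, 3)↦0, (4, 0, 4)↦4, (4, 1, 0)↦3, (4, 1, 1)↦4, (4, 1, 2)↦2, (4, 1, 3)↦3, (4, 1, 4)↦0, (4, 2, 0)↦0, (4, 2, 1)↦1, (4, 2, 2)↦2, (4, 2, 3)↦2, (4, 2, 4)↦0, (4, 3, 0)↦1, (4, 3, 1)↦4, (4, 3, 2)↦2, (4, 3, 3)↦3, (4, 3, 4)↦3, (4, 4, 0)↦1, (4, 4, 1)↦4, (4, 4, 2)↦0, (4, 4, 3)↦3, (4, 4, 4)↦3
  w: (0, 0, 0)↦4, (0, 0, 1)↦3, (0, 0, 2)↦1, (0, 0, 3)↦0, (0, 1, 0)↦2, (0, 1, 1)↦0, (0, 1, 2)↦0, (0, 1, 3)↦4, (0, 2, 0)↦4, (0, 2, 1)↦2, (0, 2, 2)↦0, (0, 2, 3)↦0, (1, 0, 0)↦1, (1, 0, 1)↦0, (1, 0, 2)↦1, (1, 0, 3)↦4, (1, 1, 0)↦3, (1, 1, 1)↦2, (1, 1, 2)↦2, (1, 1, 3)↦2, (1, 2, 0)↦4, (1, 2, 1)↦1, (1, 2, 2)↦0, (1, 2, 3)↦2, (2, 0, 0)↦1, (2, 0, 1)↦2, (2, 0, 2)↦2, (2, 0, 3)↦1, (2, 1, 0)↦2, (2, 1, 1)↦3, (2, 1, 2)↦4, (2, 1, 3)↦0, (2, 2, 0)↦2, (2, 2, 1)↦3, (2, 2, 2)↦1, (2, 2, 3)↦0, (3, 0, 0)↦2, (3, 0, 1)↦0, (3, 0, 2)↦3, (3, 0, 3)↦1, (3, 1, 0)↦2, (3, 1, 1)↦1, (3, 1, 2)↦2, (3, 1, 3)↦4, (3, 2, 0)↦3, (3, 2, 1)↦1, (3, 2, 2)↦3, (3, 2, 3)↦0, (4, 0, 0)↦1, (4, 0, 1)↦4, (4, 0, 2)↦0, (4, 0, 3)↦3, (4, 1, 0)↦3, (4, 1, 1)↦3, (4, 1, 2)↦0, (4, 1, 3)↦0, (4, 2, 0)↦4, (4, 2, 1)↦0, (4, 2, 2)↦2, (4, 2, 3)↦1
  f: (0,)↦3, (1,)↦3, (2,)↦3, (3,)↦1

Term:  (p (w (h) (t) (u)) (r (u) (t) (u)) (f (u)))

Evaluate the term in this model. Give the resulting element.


value = 1

  h = 2
  t = 1
  u = 1
  (w (h) (t) (u)) = w(2, 1, 1) = 3
  u = 1
  t = 1
  u = 1
  (r (u) (t) (u)) = r(1, 1, 1) = 2
  u = 1
  (f (u)) = f(1,) = 3
  (p (w (h) (t) (u)) (r (u) (t) (u)) (f (u))) = p(3, 2, 3) = 1


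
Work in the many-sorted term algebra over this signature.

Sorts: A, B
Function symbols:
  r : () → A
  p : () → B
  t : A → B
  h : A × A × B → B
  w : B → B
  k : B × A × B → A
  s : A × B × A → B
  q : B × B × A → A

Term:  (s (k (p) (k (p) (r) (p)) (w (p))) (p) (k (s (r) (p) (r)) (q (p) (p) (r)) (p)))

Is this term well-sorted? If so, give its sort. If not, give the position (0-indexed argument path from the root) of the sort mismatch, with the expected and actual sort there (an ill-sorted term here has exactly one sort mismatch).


    (p) : B
      (p) : B
      (r) : A
      (p) : B
    (k (p) (r) (p)) : A
      (p) : B
    (w (p)) : B
  (k (p) (k (p) (r) (p)) (w (p))) : A
  (p) : B
      (r) : A
      (p) : B
      (r) : A
    (s (r) (p) (r)) : B
      (p) : B
      (p) : B
      (r) : A
    (q (p) (p) (r)) : A
    (p) : B
  (k (s (r) (p) (r)) (q (p) (p) (r)) (p)) : A
(s (k (p) (k (p) (r) (p)) (w (p))) (p) (k (s (r) (p) (r)) (q (p) (p) (r)) (p))) : B

well-sorted; sort = B


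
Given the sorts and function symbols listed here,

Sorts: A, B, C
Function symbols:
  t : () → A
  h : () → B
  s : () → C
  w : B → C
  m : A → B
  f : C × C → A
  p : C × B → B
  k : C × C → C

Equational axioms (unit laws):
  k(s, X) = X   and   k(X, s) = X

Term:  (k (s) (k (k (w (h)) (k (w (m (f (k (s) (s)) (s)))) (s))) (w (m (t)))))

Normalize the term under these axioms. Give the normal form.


1. (k (s) (k (k (w (h)) (k (w (m (f (k (s) (s)) (s)))) (s))) (w (m (t)))))  →  (k (k (w (h)) (k (w (m (f (k (s) (s)) (s)))) (s))) (w (m (t))))
2. (k (k (w (h)) (k (w (m (f (k (s) (s)) (s)))) (s))) (w (m (t))))  →  (k (k (w (h)) (w (m (f (k (s) (s)) (s))))) (w (m (t))))
3. (k (k (w (h)) (w (m (f (k (s) (s)) (s))))) (w (m (t))))  →  (k (k (w (h)) (w (m (f (s) (s))))) (w (m (t))))

normal form = (k (k (w (h)) (w (m (f (s) (s))))) (w (m (t))))


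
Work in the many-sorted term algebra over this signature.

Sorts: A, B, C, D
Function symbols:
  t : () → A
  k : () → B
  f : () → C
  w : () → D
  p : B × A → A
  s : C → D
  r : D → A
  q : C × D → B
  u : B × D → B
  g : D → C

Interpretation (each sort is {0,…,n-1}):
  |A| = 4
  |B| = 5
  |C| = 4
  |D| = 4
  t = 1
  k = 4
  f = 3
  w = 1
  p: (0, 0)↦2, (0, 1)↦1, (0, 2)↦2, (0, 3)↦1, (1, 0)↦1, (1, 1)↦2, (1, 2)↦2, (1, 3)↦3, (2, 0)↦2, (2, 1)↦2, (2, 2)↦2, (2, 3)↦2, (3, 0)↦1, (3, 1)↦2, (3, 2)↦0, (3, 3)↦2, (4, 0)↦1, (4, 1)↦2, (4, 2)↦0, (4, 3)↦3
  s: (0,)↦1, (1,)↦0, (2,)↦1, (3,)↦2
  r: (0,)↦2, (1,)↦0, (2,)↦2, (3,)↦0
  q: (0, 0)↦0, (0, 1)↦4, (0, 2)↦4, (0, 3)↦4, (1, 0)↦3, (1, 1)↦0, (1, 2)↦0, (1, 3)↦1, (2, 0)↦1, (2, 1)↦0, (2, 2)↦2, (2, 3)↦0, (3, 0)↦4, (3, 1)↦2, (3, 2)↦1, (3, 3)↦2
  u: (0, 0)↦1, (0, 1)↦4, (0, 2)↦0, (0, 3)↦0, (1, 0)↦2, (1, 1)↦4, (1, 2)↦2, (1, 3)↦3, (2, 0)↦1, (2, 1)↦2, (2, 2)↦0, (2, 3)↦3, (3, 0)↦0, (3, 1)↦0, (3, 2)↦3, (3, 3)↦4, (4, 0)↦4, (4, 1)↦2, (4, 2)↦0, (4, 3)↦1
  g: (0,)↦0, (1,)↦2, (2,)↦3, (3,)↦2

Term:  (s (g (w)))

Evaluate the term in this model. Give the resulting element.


value = 1

  w = 1
  (g (w)) = g(1,) = 2
  (s (g (w))) = s(2,) = 1


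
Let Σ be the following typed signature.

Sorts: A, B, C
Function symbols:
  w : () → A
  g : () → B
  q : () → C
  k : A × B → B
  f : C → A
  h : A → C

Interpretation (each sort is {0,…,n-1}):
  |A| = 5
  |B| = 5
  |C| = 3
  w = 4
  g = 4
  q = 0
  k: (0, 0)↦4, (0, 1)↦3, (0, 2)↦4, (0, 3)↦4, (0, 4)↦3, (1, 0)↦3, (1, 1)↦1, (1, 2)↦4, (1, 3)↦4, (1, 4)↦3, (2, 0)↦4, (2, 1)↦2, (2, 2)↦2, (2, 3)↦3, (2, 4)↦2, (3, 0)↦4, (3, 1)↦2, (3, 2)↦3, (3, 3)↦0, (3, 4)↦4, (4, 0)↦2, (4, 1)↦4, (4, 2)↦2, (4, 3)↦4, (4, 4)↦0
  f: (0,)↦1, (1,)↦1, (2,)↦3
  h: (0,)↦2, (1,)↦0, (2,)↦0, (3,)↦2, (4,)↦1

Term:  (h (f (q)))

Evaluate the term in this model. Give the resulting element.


  q = 0
  (f (q)) = f(0,) = 1
  (h (f (q))) = h(1,) = 0

value = 0


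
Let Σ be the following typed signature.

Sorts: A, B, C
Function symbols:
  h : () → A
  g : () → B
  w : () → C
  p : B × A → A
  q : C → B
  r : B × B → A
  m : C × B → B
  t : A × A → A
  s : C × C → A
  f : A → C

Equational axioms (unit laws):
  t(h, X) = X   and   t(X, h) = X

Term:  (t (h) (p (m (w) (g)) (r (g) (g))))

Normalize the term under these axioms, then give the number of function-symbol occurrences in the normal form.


size = 7

1. (t (h) (p (m (w) (g)) (r (g) (g))))  →  (p (m (w) (g)) (r (g) (g)))
normal form: (p (m (w) (g)) (r (g) (g)))


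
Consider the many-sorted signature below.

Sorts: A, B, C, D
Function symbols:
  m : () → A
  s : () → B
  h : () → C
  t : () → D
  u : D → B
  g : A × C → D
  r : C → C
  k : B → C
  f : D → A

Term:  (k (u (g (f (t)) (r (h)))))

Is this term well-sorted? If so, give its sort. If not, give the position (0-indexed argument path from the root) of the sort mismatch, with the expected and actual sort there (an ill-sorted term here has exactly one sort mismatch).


        (t) : D
      (f (t)) : A
        (h) : C
      (r (h)) : C
    (g (f (t)) (r (h))) : D
  (u (g (f (t)) (r (h)))) : B
(k (u (g (f (t)) (r (h))))) : C

well-sorted; sort = C
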